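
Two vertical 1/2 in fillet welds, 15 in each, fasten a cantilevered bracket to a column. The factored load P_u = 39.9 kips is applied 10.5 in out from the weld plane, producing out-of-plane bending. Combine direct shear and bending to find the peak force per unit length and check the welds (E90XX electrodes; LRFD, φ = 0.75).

E90XX → F_EXX = 90 ksi.
L_w = 2 × 15 = 30 in; section modulus (unit throat) S = 2 × L²/6 = 75 in².
Direct shear f_v = P/L_w = 39.9/30 = 1.33 kip/in.
Moment M = P × e = 39.9 × 10.5 = 418.95 kip·in; bending f_b = M/S = 5.586 kip/in.
f_max = √(f_v² + f_b²) = √(1.33² + 5.586²) = 5.742 kip/in.
φr_n = 0.75 × 0.6 × 90 × (0.707 × 0.5) = 14.32 kip/in → adequate.

f_max ≈ 5.74 kip/in; adequate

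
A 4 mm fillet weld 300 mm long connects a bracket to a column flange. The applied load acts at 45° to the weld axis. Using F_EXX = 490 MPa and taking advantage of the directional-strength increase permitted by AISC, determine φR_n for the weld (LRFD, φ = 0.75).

t_e = 0.707 × 4 = 2.828 mm; A_we = 2.828 × 300 = 848.4 mm².
Directional factor: 1.0 + 0.5 sin^1.5(45°) = 1.297.
F_nw = 0.6 × 490 × 1.297 = 381.4 MPa.
φR_n = 0.75 × 381.4 × 848.4 × 10⁻³ = 242.7 kN.

φR_n ≈ 243 kN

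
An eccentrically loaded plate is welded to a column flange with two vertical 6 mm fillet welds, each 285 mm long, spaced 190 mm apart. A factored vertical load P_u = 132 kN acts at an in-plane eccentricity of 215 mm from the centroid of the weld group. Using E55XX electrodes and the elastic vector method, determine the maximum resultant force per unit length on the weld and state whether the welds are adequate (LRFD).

E55XX → F_EXX = 550 MPa.
Total weld length L_w = 570 mm. Treat welds as unit-width lines.
Polar moment about centroid: J = 2[d³/12 + d(b/2)²] = 2[285³/12 + 285×95²] = 9002000 mm³.
Direct shear f_v = P/L_w = 132×10³ / 570 = 231.6 N/mm (vertical).
Torsion M = P·e = 132×10³ × 215 = 28380000 N·mm.
Critical point at (x, y) = (95, 142.5) from centroid. f_tx = M·y/J = 449.2 N/mm; f_ty = M·x/J = 299.5 N/mm.
Resultant f_max = √[f_tx² + (f_v + f_ty)²] = √[449.2² + (231.6 + 299.5)²] = 695.6 N/mm.
Capacity per unit length: φr_n = 0.75 × 0.6 × 550 × (0.707 × 6) = 1050 N/mm.
695.6 ≤ 1050 → adequate.

f_max ≈ 696 N/mm; adequate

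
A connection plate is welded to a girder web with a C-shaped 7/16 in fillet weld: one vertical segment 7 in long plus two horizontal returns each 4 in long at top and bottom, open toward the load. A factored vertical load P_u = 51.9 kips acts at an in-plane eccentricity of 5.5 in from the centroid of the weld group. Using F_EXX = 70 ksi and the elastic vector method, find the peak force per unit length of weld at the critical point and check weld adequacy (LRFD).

Total weld length L_w = 15 in. Treat welds as unit-width lines.
Centroid: x̄ = 2×4×2 / 15 = 1.067 in from the vertical weld.
Polar moment about centroid: J = I_x + I_y = [7³/12 + 2×4×3.5²] + [7×1.067² + 2(4³/12 + 4×0.9333²)] = 152.2 in³.
Direct shear f_v = P/L_w = 51.9 / 15 = 3.46 kip/in (vertical).
Torsion M = P·e = 51.9 × 5.5 = 285.45 kip·in.
Critical point at (x, y) = (2.933, 3.5) from centroid. f_tx = M·y/J = 6.565 kip/in; f_ty = M·x/J = 5.502 kip/in.
Resultant f_max = √[f_tx² + (f_v + f_ty)²] = √[6.565² + (3.46 + 5.502)²] = 11.11 kip/in.
Capacity per unit length: φr_n = 0.75 × 0.6 × 70 × (0.707 × 0.4375) = 9.743 kip/in.
11.11 > 9.743 → NOT adequate.

f_max ≈ 11.1 kip/in; NOT adequate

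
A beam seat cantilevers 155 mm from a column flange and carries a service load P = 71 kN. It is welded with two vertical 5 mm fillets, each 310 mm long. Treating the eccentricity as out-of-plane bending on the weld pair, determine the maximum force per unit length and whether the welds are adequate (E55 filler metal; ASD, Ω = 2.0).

E55XX → F_EXX = 550 MPa.
L_w = 2 × 310 = 620 mm; section modulus (unit throat) S = 2 × L²/6 = 32030 mm².
Direct shear f_v = P/L_w = 71×10³/620 = 114.5 N/mm.
Moment M = P × e = 71×10³ × 155 = 11005000 N·mm; bending f_b = M/S = 343.5 N/mm.
f_max = √(f_v² + f_b²) = √(114.5² + 343.5²) = 362.1 N/mm.
r_n/Ω = (1/2.0) × 0.6 × 550 × (0.707 × 5) = 583.3 N/mm → adequate.

f_max ≈ 362 N/mm; adequate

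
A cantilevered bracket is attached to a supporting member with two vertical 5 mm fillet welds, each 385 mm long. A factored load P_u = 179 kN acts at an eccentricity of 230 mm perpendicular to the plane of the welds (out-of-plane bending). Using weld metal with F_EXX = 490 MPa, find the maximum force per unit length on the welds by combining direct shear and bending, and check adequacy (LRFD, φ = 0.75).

L_w = 2 × 385 = 770 mm; section modulus (unit throat) S = 2 × L²/6 = 49410 mm².
Direct shear f_v = P/L_w = 179×10³/770 = 232.5 N/mm.
Moment M = P × e = 179×10³ × 230 = 41170000 N·mm; bending f_b = M/S = 833.3 N/mm.
f_max = √(f_v² + f_b²) = √(232.5² + 833.3²) = 865.1 N/mm.
φr_n = 0.75 × 0.6 × 490 × (0.707 × 5) = 779.5 N/mm → NOT adequate.

f_max ≈ 865 N/mm; NOT adequate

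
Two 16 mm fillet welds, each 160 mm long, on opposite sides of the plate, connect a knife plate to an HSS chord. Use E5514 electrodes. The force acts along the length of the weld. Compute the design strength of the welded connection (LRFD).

φR_n ≈ 896 kN

E55XX → F_EXX = 550 MPa.
Effective throat t_e = 0.707 × 16 = 11.31 mm.
Total length L = 320 mm; A_we = 11.31 × 320 = 3620 mm².
F_nw = 0.6 F_EXX = 0.6 × 550 = 330 MPa.
φR_n = 0.75 × 330 × 3620 × 10⁻³ = 895.9 kN.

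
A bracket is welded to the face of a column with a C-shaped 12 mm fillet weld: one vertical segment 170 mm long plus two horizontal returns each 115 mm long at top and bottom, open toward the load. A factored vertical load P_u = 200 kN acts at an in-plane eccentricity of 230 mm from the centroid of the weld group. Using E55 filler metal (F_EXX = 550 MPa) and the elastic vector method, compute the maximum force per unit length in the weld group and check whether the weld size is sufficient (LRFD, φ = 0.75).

Total weld length L_w = 400 mm. Treat welds as unit-width lines.
Centroid: x̄ = 2×115×57.5 / 400 = 33.06 mm from the vertical weld.
Polar moment about centroid: J = I_x + I_y = [170³/12 + 2×115×85²] + [170×33.06² + 2(115³/12 + 115×24.44²)] = 2648000 mm³.
Direct shear f_v = P/L_w = 200×10³ / 400 = 500 N/mm (vertical).
Torsion M = P·e = 200×10³ × 230 = 46000000 N·mm.
Critical point at (x, y) = (81.94, 85) from centroid. f_tx = M·y/J = 1477 N/mm; f_ty = M·x/J = 1423 N/mm.
Resultant f_max = √[f_tx² + (f_v + f_ty)²] = √[1477² + (500 + 1423)²] = 2425 N/mm.
Capacity per unit length: φr_n = 0.75 × 0.6 × 550 × (0.707 × 12) = 2100 N/mm.
2425 > 2100 → NOT adequate.

f_max ≈ 2420 N/mm; NOT adequate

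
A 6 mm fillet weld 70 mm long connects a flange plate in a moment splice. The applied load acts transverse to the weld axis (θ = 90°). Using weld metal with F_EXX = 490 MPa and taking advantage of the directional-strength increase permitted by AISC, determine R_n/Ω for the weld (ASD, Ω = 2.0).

R_n/Ω ≈ 65.5 kN

t_e = 0.707 × 6 = 4.242 mm; A_we = 4.242 × 70 = 296.9 mm².
Directional factor: 1.0 + 0.5 sin^1.5(90°) = 1.5.
F_nw = 0.6 × 490 × 1.5 = 441 MPa.
R_n/Ω = (441 × 296.9) / 2.0 × 10⁻³ = 65.48 kN.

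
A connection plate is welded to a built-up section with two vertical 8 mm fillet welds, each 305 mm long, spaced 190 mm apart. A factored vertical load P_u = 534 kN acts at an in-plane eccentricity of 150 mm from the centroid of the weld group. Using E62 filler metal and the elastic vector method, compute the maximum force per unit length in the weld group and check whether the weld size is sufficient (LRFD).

f_max ≈ 2010 N/mm; NOT adequate

E62XX → F_EXX = 620 MPa.
Total weld length L_w = 610 mm. Treat welds as unit-width lines.
Polar moment about centroid: J = 2[d³/12 + d(b/2)²] = 2[305³/12 + 305×95²] = 10230000 mm³.
Direct shear f_v = P/L_w = 534×10³ / 610 = 875.4 N/mm (vertical).
Torsion M = P·e = 534×10³ × 150 = 80100000 N·mm.
Critical point at (x, y) = (95, 152.5) from centroid. f_tx = M·y/J = 1194 N/mm; f_ty = M·x/J = 743.5 N/mm.
Resultant f_max = √[f_tx² + (f_v + f_ty)²] = √[1194² + (875.4 + 743.5)²] = 2011 N/mm.
Capacity per unit length: φr_n = 0.75 × 0.6 × 620 × (0.707 × 8) = 1578 N/mm.
2011 > 1578 → NOT adequate.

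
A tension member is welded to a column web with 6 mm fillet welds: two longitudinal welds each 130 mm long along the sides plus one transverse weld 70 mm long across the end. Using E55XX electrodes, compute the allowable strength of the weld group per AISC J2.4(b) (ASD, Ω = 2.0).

E55XX → F_EXX = 550 MPa.
t_e = 0.707 × 6 = 4.242 mm.
R_nwl = 0.6 × 550 × 4.242 × 260 × 10⁻³ = 364 kN (longitudinal, 2 welds).
R_nwt = 0.6 × 550 × 4.242 × 70 × 10⁻³ = 97.99 kN (transverse, base value).
(i) R_nwl + R_nwt = 462 kN; (ii) 0.85 R_nwl + 1.5 R_nwt = 456.4 kN.
R_n = max = 462 kN [governs: (i)]; R_n/Ω = 231 kN.

R_n/Ω ≈ 231 kN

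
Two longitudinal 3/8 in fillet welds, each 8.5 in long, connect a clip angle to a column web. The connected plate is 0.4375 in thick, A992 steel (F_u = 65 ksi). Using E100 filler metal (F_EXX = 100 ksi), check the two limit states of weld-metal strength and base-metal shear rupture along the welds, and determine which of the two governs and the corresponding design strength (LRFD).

φR_n ≈ 203 kips (weld metal governs)

t_e = 0.707 × 0.375 = 0.2651 in; L = 17 in.
Weld metal: φR_n = 0.75 × 0.6 × 100 × 0.2651 × 17 = 202.8 kips.
Base metal (shear rupture): φR_n = 0.75 × 0.6 × 65 × 0.4375 × 17 = 217.5 kips.
Governing: weld metal.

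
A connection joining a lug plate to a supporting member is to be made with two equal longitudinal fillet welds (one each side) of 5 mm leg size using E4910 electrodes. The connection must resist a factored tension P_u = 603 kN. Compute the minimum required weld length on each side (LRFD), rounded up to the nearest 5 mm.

L = 390 mm on each side

E49XX → F_EXX = 490 MPa.
Throat t_e = 0.707 × 5 = 3.535 mm.
φr_n = 0.75 × 0.6 × 490 × 3.535 × 10⁻³ = 0.7795 kN/mm.
L_req = P_u / φr_n = 603 / 0.7795 = 773.6 mm total.
Per side: 773.6 / 2 = 386.8 mm.
Round up → use L = 390 mm on each side.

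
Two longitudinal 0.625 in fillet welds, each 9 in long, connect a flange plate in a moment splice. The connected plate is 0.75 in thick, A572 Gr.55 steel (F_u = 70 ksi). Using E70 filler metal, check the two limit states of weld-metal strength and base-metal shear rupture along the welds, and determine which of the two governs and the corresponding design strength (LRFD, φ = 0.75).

φR_n ≈ 251 kip (weld metal governs)

E70XX → F_EXX = 70 ksi.
t_e = 0.707 × 0.625 = 0.4419 in; L = 18 in.
Weld metal: φR_n = 0.75 × 0.6 × 70 × 0.4419 × 18 = 250.5 kip.
Base metal (shear rupture): φR_n = 0.75 × 0.6 × 70 × 0.75 × 18 = 425.2 kip.
Governing: weld metal.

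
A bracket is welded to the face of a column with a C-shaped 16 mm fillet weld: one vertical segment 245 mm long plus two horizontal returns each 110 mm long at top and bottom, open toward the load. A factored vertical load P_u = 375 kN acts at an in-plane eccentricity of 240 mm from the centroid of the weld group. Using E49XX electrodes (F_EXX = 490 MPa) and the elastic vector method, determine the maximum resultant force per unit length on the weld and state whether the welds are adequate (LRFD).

Total weld length L_w = 465 mm. Treat welds as unit-width lines.
Centroid: x̄ = 2×110×55 / 465 = 26.02 mm from the vertical weld.
Polar moment about centroid: J = I_x + I_y = [245³/12 + 2×110×122.5²] + [245×26.02² + 2(110³/12 + 110×28.98²)] = 5099000 mm³.
Direct shear f_v = P/L_w = 375×10³ / 465 = 806.5 N/mm (vertical).
Torsion M = P·e = 375×10³ × 240 = 90000000 N·mm.
Critical point at (x, y) = (83.98, 122.5) from centroid. f_tx = M·y/J = 2162 N/mm; f_ty = M·x/J = 1482 N/mm.
Resultant f_max = √[f_tx² + (f_v + f_ty)²] = √[2162² + (806.5 + 1482)²] = 3148 N/mm.
Capacity per unit length: φr_n = 0.75 × 0.6 × 490 × (0.707 × 16) = 2494 N/mm.
3148 > 2494 → NOT adequate.

f_max ≈ 3150 N/mm; NOT adequate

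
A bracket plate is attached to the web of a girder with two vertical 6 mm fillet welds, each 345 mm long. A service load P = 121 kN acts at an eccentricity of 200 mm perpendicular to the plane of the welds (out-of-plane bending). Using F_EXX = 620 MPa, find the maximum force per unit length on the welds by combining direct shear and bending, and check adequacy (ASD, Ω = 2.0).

f_max ≈ 635 N/mm; adequate

L_w = 2 × 345 = 690 mm; section modulus (unit throat) S = 2 × L²/6 = 39680 mm².
Direct shear f_v = P/L_w = 121×10³/690 = 175.4 N/mm.
Moment M = P × e = 121×10³ × 200 = 24200000 N·mm; bending f_b = M/S = 610 N/mm.
f_max = √(f_v² + f_b²) = √(175.4² + 610²) = 634.7 N/mm.
r_n/Ω = (1/2.0) × 0.6 × 620 × (0.707 × 6) = 789 N/mm → adequate.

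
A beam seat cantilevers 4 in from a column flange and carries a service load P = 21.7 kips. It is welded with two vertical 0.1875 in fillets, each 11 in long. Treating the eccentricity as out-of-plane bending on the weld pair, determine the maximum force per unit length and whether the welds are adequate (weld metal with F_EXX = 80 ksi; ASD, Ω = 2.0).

L_w = 2 × 11 = 22 in; section modulus (unit throat) S = 2 × L²/6 = 40.33 in².
Direct shear f_v = P/L_w = 21.7/22 = 0.9864 kip/in.
Moment M = P × e = 21.7 × 4 = 86.8 kip·in; bending f_b = M/S = 2.152 kip/in.
f_max = √(f_v² + f_b²) = √(0.9864² + 2.152²) = 2.367 kip/in.
r_n/Ω = (1/2.0) × 0.6 × 80 × (0.707 × 0.1875) = 3.181 kip/in → adequate.

f_max ≈ 2.37 kip/in; adequate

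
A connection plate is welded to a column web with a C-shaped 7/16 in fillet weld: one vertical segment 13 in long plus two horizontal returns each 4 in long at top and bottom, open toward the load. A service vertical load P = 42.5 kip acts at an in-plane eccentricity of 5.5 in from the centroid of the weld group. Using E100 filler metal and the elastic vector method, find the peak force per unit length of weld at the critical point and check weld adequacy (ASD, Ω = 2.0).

f_max ≈ 4.37 kip/in; adequate

E100XX → F_EXX = 100 ksi.
Total weld length L_w = 21 in. Treat welds as unit-width lines.
Centroid: x̄ = 2×4×2 / 21 = 0.7619 in from the vertical weld.
Polar moment about centroid: J = I_x + I_y = [13³/12 + 2×4×6.5²] + [13×0.7619² + 2(4³/12 + 4×1.238²)] = 551.6 in³.
Direct shear f_v = P/L_w = 42.5 / 21 = 2.024 kip/in (vertical).
Torsion M = P·e = 42.5 × 5.5 = 233.75 kip·in.
Critical point at (x, y) = (3.238, 6.5) from centroid. f_tx = M·y/J = 2.755 kip/in; f_ty = M·x/J = 1.372 kip/in.
Resultant f_max = √[f_tx² + (f_v + f_ty)²] = √[2.755² + (2.024 + 1.372)²] = 4.373 kip/in.
Capacity per unit length: r_n/Ω = (1/2.0) × 0.6 × 100 × (0.707 × 0.4375) = 9.279 kip/in.
4.373 ≤ 9.279 → adequate.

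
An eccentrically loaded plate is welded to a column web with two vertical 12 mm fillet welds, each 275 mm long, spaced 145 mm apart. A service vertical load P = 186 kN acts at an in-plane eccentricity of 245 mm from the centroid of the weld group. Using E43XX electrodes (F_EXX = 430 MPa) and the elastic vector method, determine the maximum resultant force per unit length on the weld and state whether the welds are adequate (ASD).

Total weld length L_w = 550 mm. Treat welds as unit-width lines.
Polar moment about centroid: J = 2[d³/12 + d(b/2)²] = 2[275³/12 + 275×72.5²] = 6357000 mm³.
Direct shear f_v = P/L_w = 186×10³ / 550 = 338.2 N/mm (vertical).
Torsion M = P·e = 186×10³ × 245 = 45570000 N·mm.
Critical point at (x, y) = (72.5, 137.5) from centroid. f_tx = M·y/J = 985.7 N/mm; f_ty = M·x/J = 519.7 N/mm.
Resultant f_max = √[f_tx² + (f_v + f_ty)²] = √[985.7² + (338.2 + 519.7)²] = 1307 N/mm.
Capacity per unit length: r_n/Ω = (1/2.0) × 0.6 × 430 × (0.707 × 12) = 1094 N/mm.
1307 > 1094 → NOT adequate.

f_max ≈ 1310 N/mm; NOT adequate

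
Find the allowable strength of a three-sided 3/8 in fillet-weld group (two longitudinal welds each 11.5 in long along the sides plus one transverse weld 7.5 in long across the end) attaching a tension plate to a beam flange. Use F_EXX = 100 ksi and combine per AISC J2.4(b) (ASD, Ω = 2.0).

R_n/Ω ≈ 245 kips

t_e = 0.707 × 0.375 = 0.2651 in.
R_nwl = 0.6 × 100 × 0.2651 × 23 = 365.9 kips (longitudinal, 2 welds).
R_nwt = 0.6 × 100 × 0.2651 × 7.5 = 119.3 kips (transverse, base value).
(i) R_nwl + R_nwt = 485.2 kips; (ii) 0.85 R_nwl + 1.5 R_nwt = 490 kips.
R_n = max = 490 kips [governs: (ii)]; R_n/Ω = 245 kips.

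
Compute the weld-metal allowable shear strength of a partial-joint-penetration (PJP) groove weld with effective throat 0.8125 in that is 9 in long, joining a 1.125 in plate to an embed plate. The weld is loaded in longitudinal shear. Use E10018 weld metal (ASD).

E100XX → F_EXX = 100 ksi.
Effective throat (given) t_e = 0.8125 in.
A_we = 0.8125 × 9 = 7.312 in².
F_nw = 0.6 F_EXX = 60 ksi.
R_n/Ω = (60 × 7.312) / 2.0 = 219.4 kips.

R_n/Ω ≈ 219 kips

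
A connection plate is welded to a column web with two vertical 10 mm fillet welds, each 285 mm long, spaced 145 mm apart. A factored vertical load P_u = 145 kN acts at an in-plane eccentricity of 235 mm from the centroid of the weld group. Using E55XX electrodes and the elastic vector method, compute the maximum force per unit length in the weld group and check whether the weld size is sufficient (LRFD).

f_max ≈ 938 N/mm; adequate

E55XX → F_EXX = 550 MPa.
Total weld length L_w = 570 mm. Treat welds as unit-width lines.
Polar moment about centroid: J = 2[d³/12 + d(b/2)²] = 2[285³/12 + 285×72.5²] = 6854000 mm³.
Direct shear f_v = P/L_w = 145×10³ / 570 = 254.4 N/mm (vertical).
Torsion M = P·e = 145×10³ × 235 = 34075000 N·mm.
Critical point at (x, y) = (72.5, 142.5) from centroid. f_tx = M·y/J = 708.4 N/mm; f_ty = M·x/J = 360.4 N/mm.
Resultant f_max = √[f_tx² + (f_v + f_ty)²] = √[708.4² + (254.4 + 360.4)²] = 938 N/mm.
Capacity per unit length: φr_n = 0.75 × 0.6 × 550 × (0.707 × 10) = 1750 N/mm.
938 ≤ 1750 → adequate.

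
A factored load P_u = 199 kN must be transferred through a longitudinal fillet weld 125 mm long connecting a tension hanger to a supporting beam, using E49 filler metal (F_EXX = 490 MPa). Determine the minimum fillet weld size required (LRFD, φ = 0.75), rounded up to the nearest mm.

w = 11 mm

Total weld length L = 125 mm.
Required throat t_e = P_u / (φ × 0.6 F_EXX × L) = 199 / (0.75 × 0.6 × 490 × 125 × 10⁻³) = 7.22 mm.
Required leg w = t_e / 0.707 = 10.21 mm → use 11 mm.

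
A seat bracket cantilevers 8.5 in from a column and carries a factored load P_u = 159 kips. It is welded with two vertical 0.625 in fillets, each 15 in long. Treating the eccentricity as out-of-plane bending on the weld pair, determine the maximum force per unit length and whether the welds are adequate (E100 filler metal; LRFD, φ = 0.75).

E100XX → F_EXX = 100 ksi.
L_w = 2 × 15 = 30 in; section modulus (unit throat) S = 2 × L²/6 = 75 in².
Direct shear f_v = P/L_w = 159/30 = 5.3 kip/in.
Moment M = P × e = 159 × 8.5 = 1351.5 kip·in; bending f_b = M/S = 18.02 kip/in.
f_max = √(f_v² + f_b²) = √(5.3² + 18.02²) = 18.78 kip/in.
φr_n = 0.75 × 0.6 × 100 × (0.707 × 0.625) = 19.88 kip/in → adequate.

f_max ≈ 18.8 kip/in; adequate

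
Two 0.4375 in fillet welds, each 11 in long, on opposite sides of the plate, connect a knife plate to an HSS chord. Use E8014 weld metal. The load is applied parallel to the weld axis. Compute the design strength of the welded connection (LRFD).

φR_n ≈ 245 kip

E80XX → F_EXX = 80 ksi.
Effective throat t_e = 0.707 × 0.4375 = 0.3093 in.
Total length L = 22 in; A_we = 0.3093 × 22 = 6.805 in².
F_nw = 0.6 F_EXX = 0.6 × 80 = 48 ksi.
φR_n = 0.75 × 48 × 6.805 = 245 kip.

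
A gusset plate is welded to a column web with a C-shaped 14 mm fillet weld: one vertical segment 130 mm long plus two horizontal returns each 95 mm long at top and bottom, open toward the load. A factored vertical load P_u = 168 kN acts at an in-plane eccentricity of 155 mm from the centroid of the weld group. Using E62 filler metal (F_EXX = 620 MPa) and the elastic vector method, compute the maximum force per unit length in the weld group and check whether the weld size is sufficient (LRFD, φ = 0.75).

Total weld length L_w = 320 mm. Treat welds as unit-width lines.
Centroid: x̄ = 2×95×47.5 / 320 = 28.2 mm from the vertical weld.
Polar moment about centroid: J = I_x + I_y = [130³/12 + 2×95×65²] + [130×28.2² + 2(95³/12 + 95×19.3²)] = 1303000 mm³.
Direct shear f_v = P/L_w = 168×10³ / 320 = 525 N/mm (vertical).
Torsion M = P·e = 168×10³ × 155 = 26040000 N·mm.
Critical point at (x, y) = (66.8, 65) from centroid. f_tx = M·y/J = 1299 N/mm; f_ty = M·x/J = 1335 N/mm.
Resultant f_max = √[f_tx² + (f_v + f_ty)²] = √[1299² + (525 + 1335)²] = 2269 N/mm.
Capacity per unit length: φr_n = 0.75 × 0.6 × 620 × (0.707 × 14) = 2762 N/mm.
2269 ≤ 2762 → adequate.

f_max ≈ 2270 N/mm; adequate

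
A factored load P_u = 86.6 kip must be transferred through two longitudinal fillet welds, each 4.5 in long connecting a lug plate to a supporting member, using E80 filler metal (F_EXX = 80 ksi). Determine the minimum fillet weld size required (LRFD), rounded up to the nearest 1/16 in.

Total weld length L = 9 in.
Required throat t_e = P_u / (φ × 0.6 F_EXX × L) = 86.6 / (0.75 × 0.6 × 80 × 9) = 0.2673 in.
Required leg w = t_e / 0.707 = 0.3781 in → use 7/16 in.

w = 7/16 in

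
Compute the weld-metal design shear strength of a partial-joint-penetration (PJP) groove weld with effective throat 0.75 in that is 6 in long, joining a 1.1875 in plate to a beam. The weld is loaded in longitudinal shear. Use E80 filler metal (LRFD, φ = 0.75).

φR_n ≈ 162 kips

E80XX → F_EXX = 80 ksi.
Effective throat (given) t_e = 0.75 in.
A_we = 0.75 × 6 = 4.5 in².
F_nw = 0.6 F_EXX = 48 ksi.
φR_n = 0.75 × 48 × 4.5 = 162 kips.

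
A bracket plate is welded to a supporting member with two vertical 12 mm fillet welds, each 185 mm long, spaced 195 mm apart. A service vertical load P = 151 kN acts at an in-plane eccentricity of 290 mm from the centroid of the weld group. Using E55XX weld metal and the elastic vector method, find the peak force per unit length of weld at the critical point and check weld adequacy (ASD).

f_max ≈ 1610 N/mm; NOT adequate

E55XX → F_EXX = 550 MPa.
Total weld length L_w = 370 mm. Treat welds as unit-width lines.
Polar moment about centroid: J = 2[d³/12 + d(b/2)²] = 2[185³/12 + 185×97.5²] = 4573000 mm³.
Direct shear f_v = P/L_w = 151×10³ / 370 = 408.1 N/mm (vertical).
Torsion M = P·e = 151×10³ × 290 = 43790000 N·mm.
Critical point at (x, y) = (97.5, 92.5) from centroid. f_tx = M·y/J = 885.8 N/mm; f_ty = M·x/J = 933.7 N/mm.
Resultant f_max = √[f_tx² + (f_v + f_ty)²] = √[885.8² + (408.1 + 933.7)²] = 1608 N/mm.
Capacity per unit length: r_n/Ω = (1/2.0) × 0.6 × 550 × (0.707 × 12) = 1400 N/mm.
1608 > 1400 → NOT adequate.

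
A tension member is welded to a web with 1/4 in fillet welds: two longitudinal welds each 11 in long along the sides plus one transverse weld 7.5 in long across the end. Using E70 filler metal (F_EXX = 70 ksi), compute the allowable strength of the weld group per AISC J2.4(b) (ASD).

t_e = 0.707 × 0.25 = 0.1767 in.
R_nwl = 0.6 × 70 × 0.1767 × 22 = 163.3 kip (longitudinal, 2 welds).
R_nwt = 0.6 × 70 × 0.1767 × 7.5 = 55.68 kip (transverse, base value).
(i) R_nwl + R_nwt = 219 kip; (ii) 0.85 R_nwl + 1.5 R_nwt = 222.3 kip.
R_n = max = 222.3 kip [governs: (ii)]; R_n/Ω = 111.2 kip.

R_n/Ω ≈ 111 kip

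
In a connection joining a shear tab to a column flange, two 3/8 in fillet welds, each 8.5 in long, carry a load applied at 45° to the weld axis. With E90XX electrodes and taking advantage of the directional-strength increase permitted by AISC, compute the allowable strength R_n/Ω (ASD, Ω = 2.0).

R_n/Ω ≈ 158 kips

E90XX → F_EXX = 90 ksi.
t_e = 0.707 × 0.375 = 0.2651 in; A_we = 0.2651 × 17 = 4.507 in².
Directional factor: 1.0 + 0.5 sin^1.5(45°) = 1.297.
F_nw = 0.6 × 90 × 1.297 = 70.05 ksi.
R_n/Ω = (70.05 × 4.507) / 2.0 = 157.9 kips.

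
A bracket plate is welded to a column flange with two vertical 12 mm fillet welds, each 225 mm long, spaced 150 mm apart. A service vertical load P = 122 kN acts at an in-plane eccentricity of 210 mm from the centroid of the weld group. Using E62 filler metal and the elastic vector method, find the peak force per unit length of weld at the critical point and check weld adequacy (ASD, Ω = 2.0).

E62XX → F_EXX = 620 MPa.
Total weld length L_w = 450 mm. Treat welds as unit-width lines.
Polar moment about centroid: J = 2[d³/12 + d(b/2)²] = 2[225³/12 + 225×75²] = 4430000 mm³.
Direct shear f_v = P/L_w = 122×10³ / 450 = 271.1 N/mm (vertical).
Torsion M = P·e = 122×10³ × 210 = 25620000 N·mm.
Critical point at (x, y) = (75, 112.5) from centroid. f_tx = M·y/J = 650.7 N/mm; f_ty = M·x/J = 433.8 N/mm.
Resultant f_max = √[f_tx² + (f_v + f_ty)²] = √[650.7² + (271.1 + 433.8)²] = 959.3 N/mm.
Capacity per unit length: r_n/Ω = (1/2.0) × 0.6 × 620 × (0.707 × 12) = 1578 N/mm.
959.3 ≤ 1578 → adequate.

f_max ≈ 959 N/mm; adequate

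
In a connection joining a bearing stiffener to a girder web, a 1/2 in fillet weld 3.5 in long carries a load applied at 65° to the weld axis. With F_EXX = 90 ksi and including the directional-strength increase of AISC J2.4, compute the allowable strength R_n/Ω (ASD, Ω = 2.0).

R_n/Ω ≈ 47.8 kip

t_e = 0.707 × 0.5 = 0.3535 in; A_we = 0.3535 × 3.5 = 1.237 in².
Directional factor: 1.0 + 0.5 sin^1.5(65°) = 1.431.
F_nw = 0.6 × 90 × 1.431 = 77.3 ksi.
R_n/Ω = (77.3 × 1.237) / 2.0 = 47.82 kip.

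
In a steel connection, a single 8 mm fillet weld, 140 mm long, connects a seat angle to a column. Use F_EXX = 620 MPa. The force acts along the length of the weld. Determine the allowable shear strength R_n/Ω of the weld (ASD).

Effective throat t_e = 0.707 × 8 = 5.656 mm.
Total length L = 140 mm; A_we = 5.656 × 140 = 791.8 mm².
F_nw = 0.6 F_EXX = 0.6 × 620 = 372 MPa.
R_n = 372 × 791.8 × 10⁻³ = 294.6 kN; R_n/Ω = 294.6/2.0 = 147.3 kN.

R_n/Ω ≈ 147 kN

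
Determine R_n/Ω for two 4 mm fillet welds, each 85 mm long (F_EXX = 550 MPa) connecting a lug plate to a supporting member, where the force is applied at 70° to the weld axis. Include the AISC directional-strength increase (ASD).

R_n/Ω ≈ 115 kN

t_e = 0.707 × 4 = 2.828 mm; A_we = 2.828 × 170 = 480.8 mm².
Directional factor: 1.0 + 0.5 sin^1.5(70°) = 1.455.
F_nw = 0.6 × 550 × 1.455 = 480.3 MPa.
R_n/Ω = (480.3 × 480.8) / 2.0 × 10⁻³ = 115.5 kN.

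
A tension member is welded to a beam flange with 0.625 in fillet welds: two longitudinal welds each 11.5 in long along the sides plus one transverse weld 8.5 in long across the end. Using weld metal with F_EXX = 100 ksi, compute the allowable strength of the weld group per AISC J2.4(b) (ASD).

t_e = 0.707 × 0.625 = 0.4419 in.
R_nwl = 0.6 × 100 × 0.4419 × 23 = 609.8 kips (longitudinal, 2 welds).
R_nwt = 0.6 × 100 × 0.4419 × 8.5 = 225.4 kips (transverse, base value).
(i) R_nwl + R_nwt = 835.1 kips; (ii) 0.85 R_nwl + 1.5 R_nwt = 856.4 kips.
R_n = max = 856.4 kips [governs: (ii)]; R_n/Ω = 428.2 kips.

R_n/Ω ≈ 428 kips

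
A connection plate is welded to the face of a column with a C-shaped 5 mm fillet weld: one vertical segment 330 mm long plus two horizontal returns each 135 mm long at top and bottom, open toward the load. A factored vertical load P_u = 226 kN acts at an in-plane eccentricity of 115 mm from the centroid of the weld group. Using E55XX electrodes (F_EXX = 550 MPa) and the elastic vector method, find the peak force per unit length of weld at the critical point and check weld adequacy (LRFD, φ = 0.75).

f_max ≈ 720 N/mm; adequate

Total weld length L_w = 600 mm. Treat welds as unit-width lines.
Centroid: x̄ = 2×135×67.5 / 600 = 30.38 mm from the vertical weld.
Polar moment about centroid: J = I_x + I_y = [330³/12 + 2×135×165²] + [330×30.38² + 2(135³/12 + 135×37.12²)] = 11430000 mm³.
Direct shear f_v = P/L_w = 226×10³ / 600 = 376.7 N/mm (vertical).
Torsion M = P·e = 226×10³ × 115 = 25990000 N·mm.
Critical point at (x, y) = (104.6, 165) from centroid. f_tx = M·y/J = 375.1 N/mm; f_ty = M·x/J = 237.9 N/mm.
Resultant f_max = √[f_tx² + (f_v + f_ty)²] = √[375.1² + (376.7 + 237.9)²] = 720 N/mm.
Capacity per unit length: φr_n = 0.75 × 0.6 × 550 × (0.707 × 5) = 874.9 N/mm.
720 ≤ 874.9 → adequate.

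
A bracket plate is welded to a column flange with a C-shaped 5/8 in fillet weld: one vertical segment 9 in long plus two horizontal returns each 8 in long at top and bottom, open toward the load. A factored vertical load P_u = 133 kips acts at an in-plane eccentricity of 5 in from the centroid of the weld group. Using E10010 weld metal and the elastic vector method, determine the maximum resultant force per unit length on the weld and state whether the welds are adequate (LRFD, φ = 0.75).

E100XX → F_EXX = 100 ksi.
Total weld length L_w = 25 in. Treat welds as unit-width lines.
Centroid: x̄ = 2×8×4 / 25 = 2.56 in from the vertical weld.
Polar moment about centroid: J = I_x + I_y = [9³/12 + 2×8×4.5²] + [9×2.56² + 2(8³/12 + 8×1.44²)] = 562.2 in³.
Direct shear f_v = P/L_w = 133 / 25 = 5.32 kip/in (vertical).
Torsion M = P·e = 133 × 5 = 665 kip·in.
Critical point at (x, y) = (5.44, 4.5) from centroid. f_tx = M·y/J = 5.322 kip/in; f_ty = M·x/J = 6.434 kip/in.
Resultant f_max = √[f_tx² + (f_v + f_ty)²] = √[5.322² + (5.32 + 6.434)²] = 12.9 kip/in.
Capacity per unit length: φr_n = 0.75 × 0.6 × 100 × (0.707 × 0.625) = 19.88 kip/in.
12.9 ≤ 19.88 → adequate.

f_max ≈ 12.9 kip/in; adequate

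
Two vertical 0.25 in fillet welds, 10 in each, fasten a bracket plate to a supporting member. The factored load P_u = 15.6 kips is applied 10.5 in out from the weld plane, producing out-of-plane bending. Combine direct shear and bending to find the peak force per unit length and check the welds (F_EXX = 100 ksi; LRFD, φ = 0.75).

f_max ≈ 4.98 kip/in; adequate

L_w = 2 × 10 = 20 in; section modulus (unit throat) S = 2 × L²/6 = 33.33 in².
Direct shear f_v = P/L_w = 15.6/20 = 0.78 kip/in.
Moment M = P × e = 15.6 × 10.5 = 163.8 kip·in; bending f_b = M/S = 4.914 kip/in.
f_max = √(f_v² + f_b²) = √(0.78² + 4.914²) = 4.976 kip/in.
φr_n = 0.75 × 0.6 × 100 × (0.707 × 0.25) = 7.954 kip/in → adequate.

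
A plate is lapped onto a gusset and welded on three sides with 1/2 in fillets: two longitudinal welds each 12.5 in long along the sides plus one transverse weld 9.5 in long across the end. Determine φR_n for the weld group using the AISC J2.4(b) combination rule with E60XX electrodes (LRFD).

E60XX → F_EXX = 60 ksi.
t_e = 0.707 × 0.5 = 0.3535 in.
R_nwl = 0.6 × 60 × 0.3535 × 25 = 318.1 kips (longitudinal, 2 welds).
R_nwt = 0.6 × 60 × 0.3535 × 9.5 = 120.9 kips (transverse, base value).
(i) R_nwl + R_nwt = 439 kips; (ii) 0.85 R_nwl + 1.5 R_nwt = 451.8 kips.
R_n = max = 451.8 kips [governs: (ii)]; φR_n = 338.8 kips.

φR_n ≈ 339 kips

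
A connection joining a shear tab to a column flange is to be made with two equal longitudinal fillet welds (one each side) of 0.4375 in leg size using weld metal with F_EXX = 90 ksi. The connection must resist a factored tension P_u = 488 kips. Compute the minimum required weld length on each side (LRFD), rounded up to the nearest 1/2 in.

L = 19.5 in on each side

Throat t_e = 0.707 × 0.4375 = 0.3093 in.
φr_n = 0.75 × 0.6 × 90 × 0.3093 = 12.53 kips/in.
L_req = P_u / φr_n = 488 / 12.53 = 38.96 in total.
Per side: 38.96 / 2 = 19.48 in.
Round up → use L = 19.5 in on each side.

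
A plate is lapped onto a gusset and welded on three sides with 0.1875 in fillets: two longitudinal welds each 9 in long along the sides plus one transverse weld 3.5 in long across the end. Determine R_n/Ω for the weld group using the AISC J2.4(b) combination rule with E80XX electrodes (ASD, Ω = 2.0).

E80XX → F_EXX = 80 ksi.
t_e = 0.707 × 0.1875 = 0.1326 in.
R_nwl = 0.6 × 80 × 0.1326 × 18 = 114.5 kips (longitudinal, 2 welds).
R_nwt = 0.6 × 80 × 0.1326 × 3.5 = 22.27 kips (transverse, base value).
(i) R_nwl + R_nwt = 136.8 kips; (ii) 0.85 R_nwl + 1.5 R_nwt = 130.8 kips.
R_n = max = 136.8 kips [governs: (i)]; R_n/Ω = 68.4 kips.

R_n/Ω ≈ 68.4 kips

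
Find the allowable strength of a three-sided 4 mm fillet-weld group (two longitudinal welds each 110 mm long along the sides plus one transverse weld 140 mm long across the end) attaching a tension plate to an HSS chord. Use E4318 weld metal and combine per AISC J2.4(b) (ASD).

R_n/Ω ≈ 145 kN

E43XX → F_EXX = 430 MPa.
t_e = 0.707 × 4 = 2.828 mm.
R_nwl = 0.6 × 430 × 2.828 × 220 × 10⁻³ = 160.5 kN (longitudinal, 2 welds).
R_nwt = 0.6 × 430 × 2.828 × 140 × 10⁻³ = 102.1 kN (transverse, base value).
(i) R_nwl + R_nwt = 262.7 kN; (ii) 0.85 R_nwl + 1.5 R_nwt = 289.7 kN.
R_n = max = 289.7 kN [governs: (ii)]; R_n/Ω = 144.8 kN.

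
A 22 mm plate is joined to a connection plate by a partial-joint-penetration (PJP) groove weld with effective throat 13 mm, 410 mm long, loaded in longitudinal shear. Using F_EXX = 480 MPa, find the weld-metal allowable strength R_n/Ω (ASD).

R_n/Ω ≈ 768 kN

Effective throat (given) t_e = 13 mm.
A_we = 13 × 410 = 5330 mm².
F_nw = 0.6 F_EXX = 288 MPa.
R_n/Ω = (288 × 5330) / 2.0 × 10⁻³ = 767.5 kN.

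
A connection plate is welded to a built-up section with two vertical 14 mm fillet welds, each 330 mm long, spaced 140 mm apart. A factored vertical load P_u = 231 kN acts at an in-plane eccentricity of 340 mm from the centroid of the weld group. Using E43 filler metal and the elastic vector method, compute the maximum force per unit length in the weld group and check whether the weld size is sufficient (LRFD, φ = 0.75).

E43XX → F_EXX = 430 MPa.
Total weld length L_w = 660 mm. Treat welds as unit-width lines.
Polar moment about centroid: J = 2[d³/12 + d(b/2)²] = 2[330³/12 + 330×70²] = 9224000 mm³.
Direct shear f_v = P/L_w = 231×10³ / 660 = 350 N/mm (vertical).
Torsion M = P·e = 231×10³ × 340 = 78540000 N·mm.
Critical point at (x, y) = (70, 165) from centroid. f_tx = M·y/J = 1405 N/mm; f_ty = M·x/J = 596.1 N/mm.
Resultant f_max = √[f_tx² + (f_v + f_ty)²] = √[1405² + (350 + 596.1)²] = 1694 N/mm.
Capacity per unit length: φr_n = 0.75 × 0.6 × 430 × (0.707 × 14) = 1915 N/mm.
1694 ≤ 1915 → adequate.

f_max ≈ 1690 N/mm; adequate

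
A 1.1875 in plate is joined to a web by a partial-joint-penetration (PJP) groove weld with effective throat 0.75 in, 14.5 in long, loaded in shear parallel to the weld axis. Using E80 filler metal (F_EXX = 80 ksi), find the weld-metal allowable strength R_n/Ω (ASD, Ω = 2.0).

R_n/Ω ≈ 261 kips

Effective throat (given) t_e = 0.75 in.
A_we = 0.75 × 14.5 = 10.88 in².
F_nw = 0.6 F_EXX = 48 ksi.
R_n/Ω = (48 × 10.88) / 2.0 = 261 kips.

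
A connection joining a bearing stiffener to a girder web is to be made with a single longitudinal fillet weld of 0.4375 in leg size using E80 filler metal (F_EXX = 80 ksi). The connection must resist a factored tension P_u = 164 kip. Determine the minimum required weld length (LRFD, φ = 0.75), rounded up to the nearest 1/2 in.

L = 15 in

Throat t_e = 0.707 × 0.4375 = 0.3093 in.
φr_n = 0.75 × 0.6 × 80 × 0.3093 = 11.14 kip/in.
L_req = P_u / φr_n = 164 / 11.14 = 14.73 in total.
Round up → use L = 15 in.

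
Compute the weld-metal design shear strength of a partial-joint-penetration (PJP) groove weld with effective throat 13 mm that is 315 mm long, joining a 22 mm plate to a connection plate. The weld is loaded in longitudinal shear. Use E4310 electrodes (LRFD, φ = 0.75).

E43XX → F_EXX = 430 MPa.
Effective throat (given) t_e = 13 mm.
A_we = 13 × 315 = 4095 mm².
F_nw = 0.6 F_EXX = 258 MPa.
φR_n = 0.75 × 258 × 4095 × 10⁻³ = 792.4 kN.

φR_n ≈ 792 kN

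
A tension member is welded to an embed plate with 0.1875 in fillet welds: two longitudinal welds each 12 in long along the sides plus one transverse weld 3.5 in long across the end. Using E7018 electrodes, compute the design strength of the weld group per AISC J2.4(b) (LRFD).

E70XX → F_EXX = 70 ksi.
t_e = 0.707 × 0.1875 = 0.1326 in.
R_nwl = 0.6 × 70 × 0.1326 × 24 = 133.6 kip (longitudinal, 2 welds).
R_nwt = 0.6 × 70 × 0.1326 × 3.5 = 19.49 kip (transverse, base value).
(i) R_nwl + R_nwt = 153.1 kip; (ii) 0.85 R_nwl + 1.5 R_nwt = 142.8 kip.
R_n = max = 153.1 kip [governs: (i)]; φR_n = 114.8 kip.

φR_n ≈ 115 kip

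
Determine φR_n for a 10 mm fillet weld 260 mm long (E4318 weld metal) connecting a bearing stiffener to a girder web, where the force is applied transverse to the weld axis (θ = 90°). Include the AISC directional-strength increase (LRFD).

E43XX → F_EXX = 430 MPa.
t_e = 0.707 × 10 = 7.07 mm; A_we = 7.07 × 260 = 1838 mm².
Directional factor: 1.0 + 0.5 sin^1.5(90°) = 1.5.
F_nw = 0.6 × 430 × 1.5 = 387 MPa.
φR_n = 0.75 × 387 × 1838 × 10⁻³ = 533.5 kN.

φR_n ≈ 534 kN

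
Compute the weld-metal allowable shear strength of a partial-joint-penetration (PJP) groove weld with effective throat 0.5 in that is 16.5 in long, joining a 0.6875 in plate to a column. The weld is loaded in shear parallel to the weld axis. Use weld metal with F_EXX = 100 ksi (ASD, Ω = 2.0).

R_n/Ω ≈ 248 kips

Effective throat (given) t_e = 0.5 in.
A_we = 0.5 × 16.5 = 8.25 in².
F_nw = 0.6 F_EXX = 60 ksi.
R_n/Ω = (60 × 8.25) / 2.0 = 247.5 kips.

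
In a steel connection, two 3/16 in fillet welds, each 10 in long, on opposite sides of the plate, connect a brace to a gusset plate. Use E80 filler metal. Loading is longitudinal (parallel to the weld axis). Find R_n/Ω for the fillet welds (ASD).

R_n/Ω ≈ 63.6 kips

E80XX → F_EXX = 80 ksi.
Effective throat t_e = 0.707 × 0.1875 = 0.1326 in.
Total length L = 20 in; A_we = 0.1326 × 20 = 2.651 in².
F_nw = 0.6 F_EXX = 0.6 × 80 = 48 ksi.
R_n = 48 × 2.651 = 127.3 kips; R_n/Ω = 127.3/2.0 = 63.63 kips.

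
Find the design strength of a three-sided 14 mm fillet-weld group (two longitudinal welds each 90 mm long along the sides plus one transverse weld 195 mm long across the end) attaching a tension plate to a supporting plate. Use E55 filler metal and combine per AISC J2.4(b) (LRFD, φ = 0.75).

E55XX → F_EXX = 550 MPa.
t_e = 0.707 × 14 = 9.898 mm.
R_nwl = 0.6 × 550 × 9.898 × 180 × 10⁻³ = 587.9 kN (longitudinal, 2 welds).
R_nwt = 0.6 × 550 × 9.898 × 195 × 10⁻³ = 636.9 kN (transverse, base value).
(i) R_nwl + R_nwt = 1225 kN; (ii) 0.85 R_nwl + 1.5 R_nwt = 1455 kN.
R_n = max = 1455 kN [governs: (ii)]; φR_n = 1091 kN.

φR_n ≈ 1090 kN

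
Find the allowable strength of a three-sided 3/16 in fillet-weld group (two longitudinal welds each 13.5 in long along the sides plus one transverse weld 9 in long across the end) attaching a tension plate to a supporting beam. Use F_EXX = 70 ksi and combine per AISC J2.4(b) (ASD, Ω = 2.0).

t_e = 0.707 × 0.1875 = 0.1326 in.
R_nwl = 0.6 × 70 × 0.1326 × 27 = 150.3 kip (longitudinal, 2 welds).
R_nwt = 0.6 × 70 × 0.1326 × 9 = 50.11 kip (transverse, base value).
(i) R_nwl + R_nwt = 200.4 kip; (ii) 0.85 R_nwl + 1.5 R_nwt = 202.9 kip.
R_n = max = 202.9 kip [governs: (ii)]; R_n/Ω = 101.5 kip.

R_n/Ω ≈ 101 kip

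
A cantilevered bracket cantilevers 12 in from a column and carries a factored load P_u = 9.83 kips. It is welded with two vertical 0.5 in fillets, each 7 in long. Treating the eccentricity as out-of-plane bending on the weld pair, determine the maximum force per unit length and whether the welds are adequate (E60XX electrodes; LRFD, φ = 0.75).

f_max ≈ 7.26 kip/in; adequate

E60XX → F_EXX = 60 ksi.
L_w = 2 × 7 = 14 in; section modulus (unit throat) S = 2 × L²/6 = 16.33 in².
Direct shear f_v = P/L_w = 9.83/14 = 0.7021 kip/in.
Moment M = P × e = 9.83 × 12 = 117.96 kip·in; bending f_b = M/S = 7.222 kip/in.
f_max = √(f_v² + f_b²) = √(0.7021² + 7.222²) = 7.256 kip/in.
φr_n = 0.75 × 0.6 × 60 × (0.707 × 0.5) = 9.544 kip/in → adequate.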